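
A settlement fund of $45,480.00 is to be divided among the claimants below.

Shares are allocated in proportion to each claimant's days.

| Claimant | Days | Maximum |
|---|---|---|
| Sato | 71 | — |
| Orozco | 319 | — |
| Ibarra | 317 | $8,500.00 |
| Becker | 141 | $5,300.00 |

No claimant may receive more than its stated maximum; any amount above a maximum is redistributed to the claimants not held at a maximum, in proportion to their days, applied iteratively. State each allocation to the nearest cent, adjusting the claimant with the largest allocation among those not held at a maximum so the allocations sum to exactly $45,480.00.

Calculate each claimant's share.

Sato: $5,767.38 | Orozco: $25,912.62 | Ibarra: $8,500.00 | Becker: $5,300.00

Total days = 848.
Proportional shares (ignoring caps): Sato 3,807.8774; Orozco 17,108.6321; Ibarra 17,001.3679; Becker 7,562.1226.
Capped: Ibarra ($8,500.00), Becker ($5,300.00); remaining pool $31,680.00 reallocated over remaining days 390.
Remaining shares: Sato 5,767.3846 → $5,767.38; Orozco 25,912.6154 → $25,912.62.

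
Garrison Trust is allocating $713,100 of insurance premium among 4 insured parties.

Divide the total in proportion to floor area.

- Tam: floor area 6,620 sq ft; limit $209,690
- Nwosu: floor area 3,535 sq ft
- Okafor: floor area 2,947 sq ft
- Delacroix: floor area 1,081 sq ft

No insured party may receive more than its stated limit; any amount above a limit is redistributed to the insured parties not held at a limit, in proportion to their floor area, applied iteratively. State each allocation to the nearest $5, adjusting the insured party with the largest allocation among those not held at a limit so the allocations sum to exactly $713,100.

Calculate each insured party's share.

Tam: $209,690 | Nwosu: $235,295 | Okafor: $196,160 | Delacroix: $71,955

Floor area total: 14,183.
Pro-rata shares before constraints: Tam 332,843.69; Nwosu 177,734.51; Okafor 148,170.75; Delacroix 54,351.06.
Held at cap: Tam ($209,690); residual $503,410 reallocated over remaining floor area 7,563.
Redistributed shares: Nwosu 235,297.42 → $235,295; Okafor 196,158.84 → $196,160; Delacroix 71,953.75 → $71,955.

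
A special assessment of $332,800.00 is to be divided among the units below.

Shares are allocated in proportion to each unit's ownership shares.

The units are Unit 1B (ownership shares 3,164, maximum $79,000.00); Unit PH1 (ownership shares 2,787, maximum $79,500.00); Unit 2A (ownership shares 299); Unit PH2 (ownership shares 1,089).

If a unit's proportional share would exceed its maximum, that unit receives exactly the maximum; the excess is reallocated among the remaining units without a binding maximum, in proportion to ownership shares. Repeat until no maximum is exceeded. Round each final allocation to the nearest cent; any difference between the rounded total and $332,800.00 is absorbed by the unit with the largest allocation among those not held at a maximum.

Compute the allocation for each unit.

Unit 1B: $79,000.00 · Unit PH1: $79,500.00 · Unit 2A: $37,547.33 · Unit PH2: $136,752.67

Sum of ownership shares: 7,339.
Pro-rata shares before constraints: Unit 1B 143,477.2040; Unit PH1 126,381.4689; Unit 2A 13,558.6865; Unit PH2 49,382.6407.
Capped: Unit 1B ($79,000.00), Unit PH1 ($79,500.00); balance $174,300.00 reallocated over remaining ownership shares 1,388.
Redistributed shares: Unit 2A 37,547.3343 → $37,547.33; Unit PH2 136,752.6657 → $136,752.67.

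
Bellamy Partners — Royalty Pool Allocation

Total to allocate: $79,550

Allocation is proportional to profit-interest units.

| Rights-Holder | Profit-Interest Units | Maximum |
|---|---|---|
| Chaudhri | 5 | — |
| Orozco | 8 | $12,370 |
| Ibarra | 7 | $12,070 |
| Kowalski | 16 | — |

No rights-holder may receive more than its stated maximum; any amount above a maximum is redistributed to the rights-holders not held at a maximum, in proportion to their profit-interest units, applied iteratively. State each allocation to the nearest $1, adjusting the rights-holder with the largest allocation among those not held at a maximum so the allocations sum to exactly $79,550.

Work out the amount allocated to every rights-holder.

Sum of profit-interest units: 36.
Pro-rata shares before constraints: Chaudhri 11,048.61; Orozco 17,677.78; Ibarra 15,468.06; Kowalski 35,355.56.
Capped: Orozco ($12,370), Ibarra ($12,070); residual $55,110 reallocated over remaining profit-interest units 21.
Redistributed shares: Chaudhri 13,121.43 → $13,121; Kowalski 41,988.57 → $41,989.

Chaudhri: $13,121 | Orozco: $12,370 | Ibarra: $12,070 | Kowalski: $41,989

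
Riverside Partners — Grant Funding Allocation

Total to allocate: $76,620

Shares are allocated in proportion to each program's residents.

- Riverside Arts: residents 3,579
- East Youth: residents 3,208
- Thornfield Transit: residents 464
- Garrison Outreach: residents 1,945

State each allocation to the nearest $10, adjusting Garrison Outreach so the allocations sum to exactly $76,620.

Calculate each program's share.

Riverside Arts: $29,820; East Youth: $26,730; Thornfield Transit: $3,870; Garrison Outreach: $16,200

Combined residents = 9,196.
Pro-rata amounts: Riverside Arts 3,579/9,196 × $76,620 = 29,819.81; East Youth 3,208/9,196 × $76,620 = 26,728.68; Thornfield Transit 464/9,196 × $76,620 = 3,865.99; Garrison Outreach 1,945/9,196 × $76,620 = 16,205.51.
After rounding ($10): Riverside Arts $29,820; East Youth $26,730; Thornfield Transit $3,870; Garrison Outreach $16,210. Sum = $76,630.
Difference $76,620 − $76,630 = −$10 applied to Garrison Outreach: Garrison Outreach becomes $16,200.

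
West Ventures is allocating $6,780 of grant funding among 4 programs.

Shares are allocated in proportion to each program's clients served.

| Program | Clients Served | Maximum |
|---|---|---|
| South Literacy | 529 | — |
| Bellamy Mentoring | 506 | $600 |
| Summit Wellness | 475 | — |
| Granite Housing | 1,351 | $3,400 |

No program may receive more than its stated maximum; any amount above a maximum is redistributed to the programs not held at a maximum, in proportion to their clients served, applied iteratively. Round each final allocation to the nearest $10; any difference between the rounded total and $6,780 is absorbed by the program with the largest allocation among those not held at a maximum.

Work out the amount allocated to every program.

Sum of clients served: 2,861.
Proportional shares (ignoring caps): South Literacy 1,253.62; Bellamy Mentoring 1,199.12; Summit Wellness 1,125.66; Granite Housing 3,201.60.
Held at cap: Bellamy Mentoring ($600); balance $6,180 reallocated over remaining clients served 2,355.
Held at cap: Granite Housing ($3,400); balance $2,780 reallocated over remaining clients served 1,004.
Redistributed shares: South Literacy 1,464.76 → $1,460; Summit Wellness 1,315.24 → $1,320.

South Literacy: $1,460 | Bellamy Mentoring: $600 | Summit Wellness: $1,320 | Granite Housing: $3,400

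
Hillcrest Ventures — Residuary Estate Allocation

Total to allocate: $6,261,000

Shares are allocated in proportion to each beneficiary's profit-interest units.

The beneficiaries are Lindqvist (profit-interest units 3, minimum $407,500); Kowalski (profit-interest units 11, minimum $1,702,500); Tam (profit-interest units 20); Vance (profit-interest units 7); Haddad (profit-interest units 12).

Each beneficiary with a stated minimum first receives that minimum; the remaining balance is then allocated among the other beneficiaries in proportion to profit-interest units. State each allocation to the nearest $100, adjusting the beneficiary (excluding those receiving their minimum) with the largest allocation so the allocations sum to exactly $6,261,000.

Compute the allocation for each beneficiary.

Minimums first: Lindqvist $407,500; Kowalski $1,702,500. Residual $4,151,000.
Residual split over remaining profit-interest units 39: Tam 2,128,717.95 → $2,128,700; Vance 745,051.28 → $745,100; Haddad 1,277,230.77 → $1,277,200.

Lindqvist: $407,500 | Kowalski: $1,702,500 | Tam: $2,128,700 | Vance: $745,100 | Haddad: $1,277,200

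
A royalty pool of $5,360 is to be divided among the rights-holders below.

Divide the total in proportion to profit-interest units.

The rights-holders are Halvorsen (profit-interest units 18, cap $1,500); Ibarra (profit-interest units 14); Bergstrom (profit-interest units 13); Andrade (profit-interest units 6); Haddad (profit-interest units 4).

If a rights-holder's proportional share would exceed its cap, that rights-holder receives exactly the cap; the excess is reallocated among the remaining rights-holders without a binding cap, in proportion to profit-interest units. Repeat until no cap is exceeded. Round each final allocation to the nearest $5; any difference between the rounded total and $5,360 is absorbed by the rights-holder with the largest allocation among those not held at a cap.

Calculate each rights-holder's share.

Halvorsen: $1,500 | Ibarra: $1,465 | Bergstrom: $1,355 | Andrade: $625 | Haddad: $415

Combined profit-interest units = 55.
Proportional shares (ignoring caps): Halvorsen 1,754.18; Ibarra 1,364.36; Bergstrom 1,266.91; Andrade 584.73; Haddad 389.82.
Held at cap: Halvorsen ($1,500); remaining pool $3,860 reallocated over remaining profit-interest units 37.
Remaining shares: Ibarra 1,460.54 → $1,460; Bergstrom 1,356.22 → $1,355; Andrade 625.95 → $625; Haddad 417.30 → $415.
Rounding difference +$5 applied to Ibarra → $1,465.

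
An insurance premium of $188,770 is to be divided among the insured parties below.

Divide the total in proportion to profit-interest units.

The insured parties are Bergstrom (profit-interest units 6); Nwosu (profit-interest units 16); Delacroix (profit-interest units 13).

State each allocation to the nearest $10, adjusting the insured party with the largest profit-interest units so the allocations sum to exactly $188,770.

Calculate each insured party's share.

Profit-interest units total: 35.
Unrounded shares: Bergstrom 6/35 × $188,770 = 32,360.57; Nwosu 16/35 × $188,770 = 86,294.86; Delacroix 13/35 × $188,770 = 70,114.57.
At nearest $10: Bergstrom $32,360; Nwosu $86,290; Delacroix $70,110. Sum = $188,760.
Difference $188,770 − $188,760 = +$10 applied to largest profit-interest units (Nwosu): Nwosu becomes $86,300.

Bergstrom: $32,360 · Nwosu: $86,300 · Delacroix: $70,110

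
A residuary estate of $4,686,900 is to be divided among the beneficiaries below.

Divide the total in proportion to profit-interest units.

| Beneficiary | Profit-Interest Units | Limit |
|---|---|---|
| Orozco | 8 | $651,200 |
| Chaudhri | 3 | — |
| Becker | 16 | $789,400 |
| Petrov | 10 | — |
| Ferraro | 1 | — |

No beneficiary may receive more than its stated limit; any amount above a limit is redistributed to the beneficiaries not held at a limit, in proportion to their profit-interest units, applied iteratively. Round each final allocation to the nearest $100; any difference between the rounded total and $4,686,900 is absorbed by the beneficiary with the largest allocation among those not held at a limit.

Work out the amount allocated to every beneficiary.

Combined profit-interest units = 38.
Pro-rata shares before constraints: Orozco 986,715.79; Chaudhri 370,018.42; Becker 1,973,431.58; Petrov 1,233,394.74; Ferraro 123,339.47.
Cap binds for Orozco ($651,200), Becker ($789,400); residual $3,246,300 reallocated over remaining profit-interest units 14.
Remaining shares: Chaudhri 695,635.71 → $695,600; Petrov 2,318,785.71 → $2,318,800; Ferraro 231,878.57 → $231,900.

Orozco: $651,200; Chaudhri: $695,600; Becker: $789,400; Petrov: $2,318,800; Ferraro: $231,900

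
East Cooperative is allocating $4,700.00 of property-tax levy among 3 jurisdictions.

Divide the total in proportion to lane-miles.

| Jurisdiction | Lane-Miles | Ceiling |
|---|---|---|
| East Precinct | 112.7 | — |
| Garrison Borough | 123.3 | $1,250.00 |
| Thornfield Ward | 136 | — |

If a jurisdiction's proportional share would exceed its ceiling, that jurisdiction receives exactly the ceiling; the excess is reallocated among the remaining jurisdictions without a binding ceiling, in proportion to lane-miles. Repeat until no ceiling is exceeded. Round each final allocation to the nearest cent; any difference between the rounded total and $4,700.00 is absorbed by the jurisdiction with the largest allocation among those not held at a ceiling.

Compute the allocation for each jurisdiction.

Sum of lane-miles: 372.
Proportional shares (ignoring caps): East Precinct 1,423.8978; Garrison Borough 1,557.8226; Thornfield Ward 1,718.2796.
Held at cap: Garrison Borough ($1,250.00); residual $3,450.00 reallocated over remaining lane-miles 248.7.
Redistributed shares: East Precinct 1,563.3896 → $1,563.39; Thornfield Ward 1,886.6104 → $1,886.61.

East Precinct: $1,563.39 · Garrison Borough: $1,250.00 · Thornfield Ward: $1,886.61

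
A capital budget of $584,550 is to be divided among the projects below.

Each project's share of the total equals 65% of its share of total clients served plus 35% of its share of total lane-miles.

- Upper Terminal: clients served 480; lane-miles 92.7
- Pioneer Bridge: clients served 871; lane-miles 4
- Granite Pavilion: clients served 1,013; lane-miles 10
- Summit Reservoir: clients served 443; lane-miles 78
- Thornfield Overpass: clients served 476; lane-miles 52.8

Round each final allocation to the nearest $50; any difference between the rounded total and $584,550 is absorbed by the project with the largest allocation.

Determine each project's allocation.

Upper Terminal: $135,450 · Pioneer Bridge: $104,250 · Granite Pavilion: $125,850 · Summit Reservoir: $118,450 · Thornfield Overpass: $100,550

Clients served total 3,283; lane-miles total 237.5.
Composite weights (65% clients served + 35% lane-miles): Upper Terminal 0.2316; Pioneer Bridge 0.1783; Granite Pavilion 0.2153; Summit Reservoir 0.2027; Thornfield Overpass 0.1721.
Raw shares: Upper Terminal 135,408.41; Pioneer Bridge 104,250.82; Granite Pavilion 125,853.82; Summit Reservoir 118,463.02; Thornfield Overpass 100,573.93.
At nearest $50: Upper Terminal $135,400; Pioneer Bridge $104,250; Granite Pavilion $125,850; Summit Reservoir $118,450; Thornfield Overpass $100,550. Sum = $584,500.
Difference $584,550 − $584,500 = +$50 applied to largest allocation (Upper Terminal): Upper Terminal becomes $135,450.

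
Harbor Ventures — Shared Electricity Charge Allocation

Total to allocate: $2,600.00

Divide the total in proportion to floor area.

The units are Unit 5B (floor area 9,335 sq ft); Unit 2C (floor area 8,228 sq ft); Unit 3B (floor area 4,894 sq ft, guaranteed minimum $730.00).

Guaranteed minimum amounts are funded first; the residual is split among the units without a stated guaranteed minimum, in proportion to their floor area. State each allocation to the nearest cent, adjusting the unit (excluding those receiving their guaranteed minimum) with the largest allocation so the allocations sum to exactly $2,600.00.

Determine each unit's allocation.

Fund the minimums — Unit 3B $730.00. Residual $1,870.00.
Residual split over remaining floor area 17,563: Unit 5B 993.9333 → $993.93; Unit 2C 876.0667 → $876.07.

Unit 5B: $993.93 | Unit 2C: $876.07 | Unit 3B: $730.00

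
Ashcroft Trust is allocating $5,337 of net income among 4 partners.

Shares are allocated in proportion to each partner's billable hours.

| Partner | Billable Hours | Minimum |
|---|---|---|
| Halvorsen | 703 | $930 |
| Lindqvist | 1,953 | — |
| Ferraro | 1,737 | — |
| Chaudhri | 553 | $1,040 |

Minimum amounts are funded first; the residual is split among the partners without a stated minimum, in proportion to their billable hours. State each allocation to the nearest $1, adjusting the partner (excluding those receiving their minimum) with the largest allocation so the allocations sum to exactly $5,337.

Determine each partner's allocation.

Halvorsen: $930 · Lindqvist: $1,782 · Ferraro: $1,585 · Chaudhri: $1,040

Fund the minimums — Halvorsen $930; Chaudhri $1,040. Balance $3,367.
Balance split over remaining billable hours 3,690: Lindqvist 1,782.05 → $1,782; Ferraro 1,584.95 → $1,585.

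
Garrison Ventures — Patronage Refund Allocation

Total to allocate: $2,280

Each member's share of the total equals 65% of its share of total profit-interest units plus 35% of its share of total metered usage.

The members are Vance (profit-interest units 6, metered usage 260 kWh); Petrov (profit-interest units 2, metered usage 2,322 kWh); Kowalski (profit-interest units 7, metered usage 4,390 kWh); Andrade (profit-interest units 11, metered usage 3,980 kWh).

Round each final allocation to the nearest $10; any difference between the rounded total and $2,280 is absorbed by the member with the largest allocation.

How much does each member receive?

Vance: $360; Petrov: $280; Kowalski: $720; Andrade: $920

Totals — profit-interest units 26, metered usage 10,952.
Combined weights (65% profit-interest units + 35% metered usage): Vance 0.1583; Petrov 0.1242; Kowalski 0.3153; Andrade 0.4022.
Proportional shares: Vance 360.94; Petrov 283.19; Kowalski 718.87; Andrade 917.00.
Rounded to nearest $10: Vance $360; Petrov $280; Kowalski $720; Andrade $920. Sum = $2,280.
No rounding difference to absorb.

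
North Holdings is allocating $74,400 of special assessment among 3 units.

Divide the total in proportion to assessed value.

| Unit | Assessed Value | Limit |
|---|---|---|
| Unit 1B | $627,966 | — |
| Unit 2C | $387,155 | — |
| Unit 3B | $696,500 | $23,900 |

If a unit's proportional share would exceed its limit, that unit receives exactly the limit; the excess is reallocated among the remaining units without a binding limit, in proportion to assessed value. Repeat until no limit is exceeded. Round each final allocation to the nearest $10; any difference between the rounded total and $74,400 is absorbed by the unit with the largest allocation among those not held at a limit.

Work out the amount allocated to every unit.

Sum of assessed value: 1,711,621.
Unconstrained shares: Unit 1B 27,296.15; Unit 2C 16,828.69; Unit 3B 30,275.16.
Held at cap: Unit 3B ($23,900); remaining pool $50,500 reallocated over remaining assessed value 1,015,121.
Shares after redistribution: Unit 1B 31,239.90 → $31,240; Unit 2C 19,260.10 → $19,260.

Unit 1B: $31,240 · Unit 2C: $19,260 · Unit 3B: $23,900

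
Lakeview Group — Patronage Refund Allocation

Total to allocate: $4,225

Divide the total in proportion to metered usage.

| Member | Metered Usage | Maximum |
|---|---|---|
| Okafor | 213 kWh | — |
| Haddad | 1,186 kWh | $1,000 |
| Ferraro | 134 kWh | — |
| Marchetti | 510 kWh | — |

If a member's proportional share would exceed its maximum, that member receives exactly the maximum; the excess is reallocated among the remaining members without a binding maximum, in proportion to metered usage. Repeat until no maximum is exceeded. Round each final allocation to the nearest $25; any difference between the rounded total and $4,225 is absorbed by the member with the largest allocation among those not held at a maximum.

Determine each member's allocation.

Okafor: $800 · Haddad: $1,000 · Ferraro: $500 · Marchetti: $1,925

Combined metered usage = 2,043.
Unconstrained shares: Okafor 440.49; Haddad 2,452.69; Ferraro 277.12; Marchetti 1,054.70.
Cap binds for Haddad ($1,000); residual $3,225 reallocated over remaining metered usage 857.
Redistributed shares: Okafor 801.55 → $800; Ferraro 504.26 → $500; Marchetti 1,919.19 → $1,925.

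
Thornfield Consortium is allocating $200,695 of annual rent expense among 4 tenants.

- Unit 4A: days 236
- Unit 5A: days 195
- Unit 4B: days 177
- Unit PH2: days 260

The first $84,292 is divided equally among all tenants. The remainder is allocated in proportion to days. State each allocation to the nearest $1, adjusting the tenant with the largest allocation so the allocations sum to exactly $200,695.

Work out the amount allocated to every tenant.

Unit 4A: $52,722; Unit 5A: $47,223; Unit 4B: $44,810; Unit PH2: $55,940

$84,292 shared equally gives $21,073 per tenant.
Remainder $116,403 by days (total 868): Unit 4A 31,648.74 → $31,649; Unit 5A 26,150.44 → $26,150; Unit 4B 23,736.56 → $23,737; Unit PH2 34,867.26 → $34,867.
Totals: Unit 4A $21,073 + $31,649 = $52,722; Unit 5A $21,073 + $26,150 = $47,223; Unit 4B $21,073 + $23,737 = $44,810; Unit PH2 $21,073 + $34,867 = $55,940.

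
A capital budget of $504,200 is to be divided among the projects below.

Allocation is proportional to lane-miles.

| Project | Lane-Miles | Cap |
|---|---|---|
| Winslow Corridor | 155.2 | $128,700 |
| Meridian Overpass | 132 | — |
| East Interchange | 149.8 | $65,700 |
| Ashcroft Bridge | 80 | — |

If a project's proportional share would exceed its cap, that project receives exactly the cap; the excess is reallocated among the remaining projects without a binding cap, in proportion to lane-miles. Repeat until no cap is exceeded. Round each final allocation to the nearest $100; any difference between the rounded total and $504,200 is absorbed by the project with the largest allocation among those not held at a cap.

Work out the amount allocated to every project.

Combined lane-miles = 517.
Unconstrained shares: Winslow Corridor 151,357.52; Meridian Overpass 128,731.91; East Interchange 146,091.22; Ashcroft Bridge 78,019.34.
Capped: Winslow Corridor ($128,700), East Interchange ($65,700); balance $309,800 reallocated over remaining lane-miles 212.
Shares after redistribution: Meridian Overpass 192,894.34 → $192,900; Ashcroft Bridge 116,905.66 → $116,900.

Winslow Corridor: $128,700; Meridian Overpass: $192,900; East Interchange: $65,700; Ashcroft Bridge: $116,900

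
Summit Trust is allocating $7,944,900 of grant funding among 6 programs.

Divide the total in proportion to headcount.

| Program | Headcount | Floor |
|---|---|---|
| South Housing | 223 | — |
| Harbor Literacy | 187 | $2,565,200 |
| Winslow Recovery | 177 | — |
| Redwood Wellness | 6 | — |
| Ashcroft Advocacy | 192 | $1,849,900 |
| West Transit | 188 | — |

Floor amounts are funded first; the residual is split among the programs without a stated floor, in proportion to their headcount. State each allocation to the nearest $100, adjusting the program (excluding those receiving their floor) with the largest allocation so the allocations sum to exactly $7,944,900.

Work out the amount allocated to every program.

South Housing: $1,325,100 · Harbor Literacy: $2,565,200 · Winslow Recovery: $1,051,800 · Redwood Wellness: $35,700 · Ashcroft Advocacy: $1,849,900 · West Transit: $1,117,200

Guaranteed amounts: Harbor Literacy $2,565,200; Ashcroft Advocacy $1,849,900. Remaining pool $3,529,800.
Remaining pool split over remaining headcount 594: South Housing 1,325,160.61 → $1,325,200; Winslow Recovery 1,051,809.09 → $1,051,800; Redwood Wellness 35,654.55 → $35,700; West Transit 1,117,175.76 → $1,117,200.
Rounding difference −$100 applied to South Housing → $1,325,100.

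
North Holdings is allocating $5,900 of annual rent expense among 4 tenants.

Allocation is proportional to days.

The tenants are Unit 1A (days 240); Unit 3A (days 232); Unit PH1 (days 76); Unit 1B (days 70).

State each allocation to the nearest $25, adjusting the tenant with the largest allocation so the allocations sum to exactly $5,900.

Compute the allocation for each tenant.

Total days = 618.
Pro-rata amounts: Unit 1A 240/618 × $5,900 = 2,291.26; Unit 3A 232/618 × $5,900 = 2,214.89; Unit PH1 76/618 × $5,900 = 725.57; Unit 1B 70/618 × $5,900 = 668.28.
At nearest $25: Unit 1A $2,300; Unit 3A $2,225; Unit PH1 $725; Unit 1B $675. Sum = $5,925.
Difference $5,900 − $5,925 = −$25 applied to largest allocation (Unit 1A): Unit 1A becomes $2,275.

Unit 1A: $2,275 | Unit 3A: $2,225 | Unit PH1: $725 | Unit 1B: $675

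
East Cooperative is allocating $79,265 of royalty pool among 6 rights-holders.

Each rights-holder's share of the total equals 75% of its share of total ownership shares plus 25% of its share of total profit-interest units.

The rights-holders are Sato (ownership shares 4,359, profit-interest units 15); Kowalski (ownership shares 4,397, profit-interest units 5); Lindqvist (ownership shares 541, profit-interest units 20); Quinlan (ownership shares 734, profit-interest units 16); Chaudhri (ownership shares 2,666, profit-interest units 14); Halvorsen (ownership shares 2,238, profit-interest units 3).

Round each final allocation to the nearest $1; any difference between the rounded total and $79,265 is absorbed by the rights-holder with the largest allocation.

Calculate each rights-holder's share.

Ownership shares total 14,935; profit-interest units total 73.
Combined weights (75% ownership shares + 25% profit-interest units): Sato 0.2703; Kowalski 0.2379; Lindqvist 0.0957; Quinlan 0.0917; Chaudhri 0.1818; Halvorsen 0.1227.
Pro-rata amounts: Sato 21,422.83; Kowalski 18,859.53; Lindqvist 7,582.56; Quinlan 7,264.97; Chaudhri 14,412.39; Halvorsen 9,722.72.
Rounded to nearest $1: Sato $21,423; Kowalski $18,860; Lindqvist $7,583; Quinlan $7,265; Chaudhri $14,412; Halvorsen $9,723. Sum = $79,266.
Difference $79,265 − $79,266 = −$1 applied to largest allocation (Sato): Sato becomes $21,422.

Sato: $21,422 | Kowalski: $18,860 | Lindqvist: $7,583 | Quinlan: $7,265 | Chaudhri: $14,412 | Halvorsen: $9,723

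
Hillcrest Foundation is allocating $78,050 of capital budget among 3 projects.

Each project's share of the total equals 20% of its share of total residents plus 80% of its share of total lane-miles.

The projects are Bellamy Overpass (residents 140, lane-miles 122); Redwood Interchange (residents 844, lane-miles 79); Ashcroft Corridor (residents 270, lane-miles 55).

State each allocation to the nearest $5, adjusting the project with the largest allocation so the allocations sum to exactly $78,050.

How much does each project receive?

Totals — residents 1,254, lane-miles 256.
Combined weights (20% residents + 80% lane-miles): Bellamy Overpass 0.4036; Redwood Interchange 0.3815; Ashcroft Corridor 0.2149.
Raw shares: Bellamy Overpass 31,499.31; Redwood Interchange 29,774.85; Ashcroft Corridor 16,775.85.
At nearest $5: Bellamy Overpass $31,500; Redwood Interchange $29,775; Ashcroft Corridor $16,775. Sum = $78,050.
Sum already equals the total — no adjustment.

Bellamy Overpass: $31,500 | Redwood Interchange: $29,775 | Ashcroft Corridor: $16,775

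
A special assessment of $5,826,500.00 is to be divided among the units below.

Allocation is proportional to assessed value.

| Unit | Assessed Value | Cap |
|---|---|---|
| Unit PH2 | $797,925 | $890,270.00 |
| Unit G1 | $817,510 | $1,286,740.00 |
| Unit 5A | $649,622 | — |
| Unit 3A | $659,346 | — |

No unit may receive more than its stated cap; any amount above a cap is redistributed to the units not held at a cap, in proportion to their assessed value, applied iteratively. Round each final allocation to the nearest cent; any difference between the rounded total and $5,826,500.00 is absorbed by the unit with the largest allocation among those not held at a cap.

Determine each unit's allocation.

Unit PH2: $890,270.00 | Unit G1: $1,286,740.00 | Unit 5A: $1,811,189.42 | Unit 3A: $1,838,300.58

Sum of assessed value: 2,924,403.
Proportional shares (ignoring caps): Unit PH2 1,589,763.7954; Unit G1 1,628,784.4100; Unit 5A 1,294,288.9824; Unit 3A 1,313,662.8122.
Held at cap: Unit PH2 ($890,270.00), Unit G1 ($1,286,740.00); remaining pool $3,649,490.00 reallocated over remaining assessed value 1,308,968.
Remaining shares: Unit 5A 1,811,189.4200 → $1,811,189.42; Unit 3A 1,838,300.5800 → $1,838,300.58.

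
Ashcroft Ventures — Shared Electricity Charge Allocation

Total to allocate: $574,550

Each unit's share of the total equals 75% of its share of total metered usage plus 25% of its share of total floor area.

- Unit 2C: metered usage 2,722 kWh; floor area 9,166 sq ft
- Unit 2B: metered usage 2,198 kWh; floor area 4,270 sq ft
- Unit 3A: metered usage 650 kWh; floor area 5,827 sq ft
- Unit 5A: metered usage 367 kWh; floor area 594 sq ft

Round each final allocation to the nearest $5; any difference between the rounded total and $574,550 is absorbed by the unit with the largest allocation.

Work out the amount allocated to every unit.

Metered usage total 5,937; floor area total 19,857.
Composite weights (75% metered usage + 25% floor area): Unit 2C 0.4593; Unit 2B 0.3314; Unit 3A 0.1555; Unit 5A 0.0538.
Unrounded shares: Unit 2C 263,868.20; Unit 2B 190,420.16; Unit 3A 89,327.71; Unit 5A 30,933.93.
Rounded to nearest $5: Unit 2C $263,870; Unit 2B $190,420; Unit 3A $89,330; Unit 5A $30,935. Sum = $574,555.
Difference $574,550 − $574,555 = −$5 applied to largest allocation (Unit 2C): Unit 2C becomes $263,865.

Unit 2C: $263,865 · Unit 2B: $190,420 · Unit 3A: $89,330 · Unit 5A: $30,935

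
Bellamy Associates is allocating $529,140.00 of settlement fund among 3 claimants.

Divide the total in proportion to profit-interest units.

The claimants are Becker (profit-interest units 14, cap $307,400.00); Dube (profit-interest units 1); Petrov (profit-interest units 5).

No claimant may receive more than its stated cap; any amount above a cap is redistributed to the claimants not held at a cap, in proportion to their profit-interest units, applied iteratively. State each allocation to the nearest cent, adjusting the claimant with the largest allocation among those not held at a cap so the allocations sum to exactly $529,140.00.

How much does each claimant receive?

Combined profit-interest units = 20.
Unconstrained shares: Becker 370,398.0000; Dube 26,457.0000; Petrov 132,285.0000.
Cap binds for Becker ($307,400.00); remaining pool $221,740.00 reallocated over remaining profit-interest units 6.
Redistributed shares: Dube 36,956.6667 → $36,956.67; Petrov 184,783.3333 → $184,783.33.

Becker: $307,400.00; Dube: $36,956.67; Petrov: $184,783.33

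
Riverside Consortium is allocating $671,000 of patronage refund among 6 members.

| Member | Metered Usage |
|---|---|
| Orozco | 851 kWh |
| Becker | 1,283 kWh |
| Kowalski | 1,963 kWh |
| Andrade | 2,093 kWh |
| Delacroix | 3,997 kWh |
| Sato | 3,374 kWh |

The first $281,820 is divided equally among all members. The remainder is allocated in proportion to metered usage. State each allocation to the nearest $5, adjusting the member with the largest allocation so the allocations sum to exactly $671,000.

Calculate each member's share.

Orozco: $71,390; Becker: $83,790; Kowalski: $103,305; Andrade: $107,035; Delacroix: $161,680; Sato: $143,800

$281,820 shared equally gives $46,970 per member.
Remainder $389,180 by metered usage (total 13,561): Orozco 24,422.40 → $24,420; Becker 36,820.14 → $36,820; Kowalski 56,335.10 → $56,335; Andrade 60,065.91 → $60,065; Delacroix 114,707.80 → $114,710; Sato 96,828.65 → $96,830.
Totals: Orozco $46,970 + $24,420 = $71,390; Becker $46,970 + $36,820 = $83,790; Kowalski $46,970 + $56,335 = $103,305; Andrade $46,970 + $60,065 = $107,035; Delacroix $46,970 + $114,710 = $161,680; Sato $46,970 + $96,830 = $143,800.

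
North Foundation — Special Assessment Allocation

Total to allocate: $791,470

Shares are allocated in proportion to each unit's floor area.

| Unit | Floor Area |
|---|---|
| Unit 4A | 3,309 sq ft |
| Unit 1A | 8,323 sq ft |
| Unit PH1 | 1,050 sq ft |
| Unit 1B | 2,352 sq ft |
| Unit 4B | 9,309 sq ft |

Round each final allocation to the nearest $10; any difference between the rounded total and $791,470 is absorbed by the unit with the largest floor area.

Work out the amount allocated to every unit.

Floor area total: 24,343.
Unrounded shares: Unit 4A 3,309/24,343 × $791,470 = 107,586.34; Unit 1A 8,323/24,343 × $791,470 = 270,607.76; Unit PH1 1,050/24,343 × $791,470 = 34,138.91; Unit 1B 2,352/24,343 × $791,470 = 76,471.16; Unit 4B 9,309/24,343 × $791,470 = 302,665.83.
Rounded to nearest $10: Unit 4A $107,590; Unit 1A $270,610; Unit PH1 $34,140; Unit 1B $76,470; Unit 4B $302,670. Sum = $791,480.
Difference $791,470 − $791,480 = −$10 applied to largest floor area (Unit 4B): Unit 4B becomes $302,660.

Unit 4A: $107,590 · Unit 1A: $270,610 · Unit PH1: $34,140 · Unit 1B: $76,470 · Unit 4B: $302,660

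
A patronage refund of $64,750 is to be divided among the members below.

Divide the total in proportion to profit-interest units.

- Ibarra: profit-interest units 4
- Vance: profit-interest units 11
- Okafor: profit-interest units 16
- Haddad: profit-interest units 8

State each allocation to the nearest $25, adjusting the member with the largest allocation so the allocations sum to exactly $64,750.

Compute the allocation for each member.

Total profit-interest units = 39.
Unrounded shares: Ibarra 4/39 × $64,750 = 6,641.03; Vance 11/39 × $64,750 = 18,262.82; Okafor 16/39 × $64,750 = 26,564.10; Haddad 8/39 × $64,750 = 13,282.05.
At nearest $25: Ibarra $6,650; Vance $18,275; Okafor $26,575; Haddad $13,275. Sum = $64,775.
Difference $64,750 − $64,775 = −$25 applied to largest allocation (Okafor): Okafor becomes $26,550.

Ibarra: $6,650 · Vance: $18,275 · Okafor: $26,550 · Haddad: $13,275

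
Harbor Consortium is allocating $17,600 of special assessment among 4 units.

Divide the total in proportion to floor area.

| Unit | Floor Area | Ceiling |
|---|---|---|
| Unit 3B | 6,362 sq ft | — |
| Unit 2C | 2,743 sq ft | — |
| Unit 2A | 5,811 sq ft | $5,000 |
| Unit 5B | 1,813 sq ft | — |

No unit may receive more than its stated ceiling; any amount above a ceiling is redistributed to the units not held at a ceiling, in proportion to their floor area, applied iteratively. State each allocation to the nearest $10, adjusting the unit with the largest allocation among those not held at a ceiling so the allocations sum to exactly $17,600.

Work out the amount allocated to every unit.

Combined floor area = 16,729.
Pro-rata shares before constraints: Unit 3B 6,693.24; Unit 2C 2,885.82; Unit 2A 6,113.55; Unit 5B 1,907.39.
Cap binds for Unit 2A ($5,000); balance $12,600 reallocated over remaining floor area 10,918.
Redistributed shares: Unit 3B 7,342.11 → $7,340; Unit 2C 3,165.58 → $3,170; Unit 5B 2,092.31 → $2,090.

Unit 3B: $7,340 | Unit 2C: $3,170 | Unit 2A: $5,000 | Unit 5B: $2,090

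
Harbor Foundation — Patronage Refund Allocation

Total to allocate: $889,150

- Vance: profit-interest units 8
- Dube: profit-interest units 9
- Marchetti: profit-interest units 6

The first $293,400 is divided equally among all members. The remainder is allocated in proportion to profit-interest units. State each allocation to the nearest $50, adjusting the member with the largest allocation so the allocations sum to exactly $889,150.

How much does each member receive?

Vance: $305,000 | Dube: $330,950 | Marchetti: $253,200

$293,400 shared equally gives $97,800 per member.
Remainder $595,750 by profit-interest units (total 23): Vance 207,217.39 → $207,200; Dube 233,119.57 → $233,100; Marchetti 155,413.04 → $155,400.
Rounding difference +$50 on remainder applied to Dube.
Totals: Vance $97,800 + $207,200 = $305,000; Dube $97,800 + $233,150 = $330,950; Marchetti $97,800 + $155,400 = $253,200.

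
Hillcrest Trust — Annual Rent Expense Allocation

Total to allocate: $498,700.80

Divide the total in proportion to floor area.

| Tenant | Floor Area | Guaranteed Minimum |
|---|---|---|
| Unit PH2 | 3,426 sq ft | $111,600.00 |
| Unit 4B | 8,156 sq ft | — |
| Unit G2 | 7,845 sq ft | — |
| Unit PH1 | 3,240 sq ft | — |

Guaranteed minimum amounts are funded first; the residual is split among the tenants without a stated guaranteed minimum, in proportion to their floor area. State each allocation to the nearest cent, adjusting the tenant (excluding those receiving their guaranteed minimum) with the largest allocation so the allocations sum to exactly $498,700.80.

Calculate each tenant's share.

Fund the minimums — Unit PH2 $111,600.00. Remaining pool $387,100.80.
Remaining pool split over remaining floor area 19,241: Unit 4B 164,086.8003 → $164,086.80; Unit G2 157,829.9348 → $157,829.93; Unit PH1 65,184.0649 → $65,184.06.
Rounding difference +$0.01 applied to Unit 4B → $164,086.81.

Unit PH2: $111,600.00 · Unit 4B: $164,086.81 · Unit G2: $157,829.93 · Unit PH1: $65,184.06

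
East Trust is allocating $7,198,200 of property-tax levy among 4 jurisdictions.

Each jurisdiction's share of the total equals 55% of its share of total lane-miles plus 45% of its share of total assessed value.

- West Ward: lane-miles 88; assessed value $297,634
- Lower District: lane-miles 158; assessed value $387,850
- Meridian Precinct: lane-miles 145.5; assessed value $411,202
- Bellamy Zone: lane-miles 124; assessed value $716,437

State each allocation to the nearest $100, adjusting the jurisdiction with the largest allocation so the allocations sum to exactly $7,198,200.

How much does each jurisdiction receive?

Lane-miles total 515.5; assessed value total 1,813,123.
Blended shares (55% lane-miles + 45% assessed value): West Ward 0.1678; Lower District 0.2648; Meridian Precinct 0.2573; Bellamy Zone 0.3101.
Unrounded shares: West Ward 1,207,565.53; Lower District 1,906,334.62; Meridian Precinct 1,852,054.28; Bellamy Zone 2,232,245.57.
After rounding ($100): West Ward $1,207,600; Lower District $1,906,300; Meridian Precinct $1,852,100; Bellamy Zone $2,232,200. Sum = $7,198,200.
Rounded total matches; no reconciliation needed.

West Ward: $1,207,600; Lower District: $1,906,300; Meridian Precinct: $1,852,100; Bellamy Zone: $2,232,200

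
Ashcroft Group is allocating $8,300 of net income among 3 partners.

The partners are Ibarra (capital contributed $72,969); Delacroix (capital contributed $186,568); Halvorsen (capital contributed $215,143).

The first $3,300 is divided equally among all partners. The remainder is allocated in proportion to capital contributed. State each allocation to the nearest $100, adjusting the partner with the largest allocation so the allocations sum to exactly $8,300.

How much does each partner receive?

$3,300 shared equally gives $1,100 per partner.
Remainder $5,000 by capital contributed (total 474,680): Ibarra 768.61 → $800; Delacroix 1,965.20 → $2,000; Halvorsen 2,266.19 → $2,300.
Rounding difference −$100 on remainder applied to Halvorsen.
Totals: Ibarra $1,100 + $800 = $1,900; Delacroix $1,100 + $2,000 = $3,100; Halvorsen $1,100 + $2,200 = $3,300.

Ibarra: $1,900; Delacroix: $3,100; Halvorsen: $3,300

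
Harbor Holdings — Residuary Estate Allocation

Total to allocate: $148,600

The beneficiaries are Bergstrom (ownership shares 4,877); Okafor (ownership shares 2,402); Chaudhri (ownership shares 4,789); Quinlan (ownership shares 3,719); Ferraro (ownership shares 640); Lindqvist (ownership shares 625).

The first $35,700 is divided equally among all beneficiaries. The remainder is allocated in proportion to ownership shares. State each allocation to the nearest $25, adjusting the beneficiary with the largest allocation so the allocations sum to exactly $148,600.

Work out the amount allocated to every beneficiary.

Equal tier: $35,700 ÷ 6 = $5,950 apiece.
Remainder $112,900 by ownership shares (total 17,052): Bergstrom 32,290.25 → $32,300; Okafor 15,903.46 → $15,900; Chaudhri 31,707.61 → $31,700; Quinlan 24,623.22 → $24,625; Ferraro 4,237.39 → $4,225; Lindqvist 4,138.08 → $4,150.
Totals: Bergstrom $5,950 + $32,300 = $38,250; Okafor $5,950 + $15,900 = $21,850; Chaudhri $5,950 + $31,700 = $37,650; Quinlan $5,950 + $24,625 = $30,575; Ferraro $5,950 + $4,225 = $10,175; Lindqvist $5,950 + $4,150 = $10,100.

Bergstrom: $38,250 · Okafor: $21,850 · Chaudhri: $37,650 · Quinlan: $30,575 · Ferraro: $10,175 · Lindqvist: $10,100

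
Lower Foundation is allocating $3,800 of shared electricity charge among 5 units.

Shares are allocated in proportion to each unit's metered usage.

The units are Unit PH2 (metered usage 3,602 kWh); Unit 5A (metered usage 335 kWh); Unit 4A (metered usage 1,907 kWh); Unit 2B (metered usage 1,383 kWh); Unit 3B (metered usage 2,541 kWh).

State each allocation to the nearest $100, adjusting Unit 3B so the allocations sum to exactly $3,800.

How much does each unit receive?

Unit PH2: $1,400; Unit 5A: $100; Unit 4A: $700; Unit 2B: $500; Unit 3B: $1,100

Sum of metered usage: 9,768.
Raw shares: Unit PH2 3,602/9,768 × $3,800 = 1,401.27; Unit 5A 335/9,768 × $3,800 = 130.32; Unit 4A 1,907/9,768 × $3,800 = 741.87; Unit 2B 1,383/9,768 × $3,800 = 538.02; Unit 3B 2,541/9,768 × $3,800 = 988.51.
After rounding ($100): Unit PH2 $1,400; Unit 5A $100; Unit 4A $700; Unit 2B $500; Unit 3B $1,000. Sum = $3,700.
Difference $3,800 − $3,700 = +$100 applied to Unit 3B: Unit 3B becomes $1,100.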